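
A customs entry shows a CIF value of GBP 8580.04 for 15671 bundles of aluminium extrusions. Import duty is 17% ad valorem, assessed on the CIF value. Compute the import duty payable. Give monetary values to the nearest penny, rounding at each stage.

Import duty: GBP 1458.61

Import duty = 8580.04 × 17% = 1458.61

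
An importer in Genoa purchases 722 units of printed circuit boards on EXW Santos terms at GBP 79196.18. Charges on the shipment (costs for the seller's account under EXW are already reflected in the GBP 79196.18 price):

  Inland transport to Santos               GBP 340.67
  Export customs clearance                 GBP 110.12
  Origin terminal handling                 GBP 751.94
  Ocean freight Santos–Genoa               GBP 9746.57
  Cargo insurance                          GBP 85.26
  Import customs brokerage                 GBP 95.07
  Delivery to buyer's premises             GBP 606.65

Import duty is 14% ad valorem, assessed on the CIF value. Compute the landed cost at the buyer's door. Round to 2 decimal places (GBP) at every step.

Total landed cost: GBP 103564.76

EXW: the seller makes goods available at their premises; the buyer bears all onward costs.
CIF value = EXW price + inland to port + export clearance + origin terminal + freight + insurance = 79196.18 + 340.67 + 110.12 + 751.94 + 9746.57 + 85.26 = 90230.74
Import duty = 90230.74 × 14% = 12632.30
Buyer bears: inland to port 340.67 + export clearance 110.12 + origin terminal 751.94 + freight 9746.57 + insurance 85.26 + brokerage 95.07 + delivery 606.65 + duty 12632.30 = 24368.58
Landed cost = invoice 79196.18 + 24368.58 = 103564.76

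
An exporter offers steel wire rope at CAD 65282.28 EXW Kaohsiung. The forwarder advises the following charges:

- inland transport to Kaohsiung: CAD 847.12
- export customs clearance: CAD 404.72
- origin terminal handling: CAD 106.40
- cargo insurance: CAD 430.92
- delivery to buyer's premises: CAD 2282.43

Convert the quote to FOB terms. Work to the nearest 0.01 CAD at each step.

Not relevant to the conversion: delivery, insurance — on the buyer under both terms; not part of either seller's price.
From EXW to FOB, the seller additionally bears: inland to port, export clearance, origin terminal.
FOB price = 65282.28 + 847.12 + 404.72 + 106.40 = 66640.52

FOB price: CAD 66640.52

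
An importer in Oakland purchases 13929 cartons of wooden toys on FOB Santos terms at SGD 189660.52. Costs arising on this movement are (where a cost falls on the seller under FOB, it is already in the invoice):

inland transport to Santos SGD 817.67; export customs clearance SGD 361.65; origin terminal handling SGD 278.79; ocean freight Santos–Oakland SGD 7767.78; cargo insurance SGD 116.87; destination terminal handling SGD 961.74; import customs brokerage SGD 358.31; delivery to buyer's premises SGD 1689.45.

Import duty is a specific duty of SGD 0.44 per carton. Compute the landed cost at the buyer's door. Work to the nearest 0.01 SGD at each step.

Total landed cost: SGD 206683.43

FOB: the seller bears costs until goods are on board at the origin port; the buyer bears freight, insurance and all costs thereafter.
Already in the invoice (seller's account under FOB): inland to port, export clearance, origin terminal — exclude.
CIF value = FOB price + freight + insurance = 189660.52 + 7767.78 + 116.87 = 197545.17
Import duty = 13929 × 0.44 = 6128.76
Buyer bears: freight 7767.78 + insurance 116.87 + destination terminal 961.74 + brokerage 358.31 + delivery 1689.45 + duty 6128.76 = 17022.91
Landed cost = invoice 189660.52 + 17022.91 = 206683.43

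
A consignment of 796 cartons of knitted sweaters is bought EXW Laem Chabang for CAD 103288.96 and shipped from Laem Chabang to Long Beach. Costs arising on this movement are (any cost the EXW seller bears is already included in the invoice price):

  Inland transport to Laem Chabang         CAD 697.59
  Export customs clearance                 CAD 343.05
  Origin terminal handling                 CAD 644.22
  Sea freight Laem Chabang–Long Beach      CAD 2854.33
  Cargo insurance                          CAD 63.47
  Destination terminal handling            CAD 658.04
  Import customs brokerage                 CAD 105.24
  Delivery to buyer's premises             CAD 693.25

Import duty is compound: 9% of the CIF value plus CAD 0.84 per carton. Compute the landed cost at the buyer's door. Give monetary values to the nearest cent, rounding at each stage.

EXW: the seller makes goods available at their premises; the buyer bears all onward costs.
CIF value = EXW price + inland to port + export clearance + origin terminal + freight + insurance = 103288.96 + 697.59 + 343.05 + 644.22 + 2854.33 + 63.47 = 107891.62
Ad valorem component: 107891.62 × 9% = 9710.25
Specific component: 796 × 0.84 = 668.64
Import duty = 9710.25 + 668.64 = 10378.89
Buyer bears: inland to port 697.59 + export clearance 343.05 + origin terminal 644.22 + freight 2854.33 + insurance 63.47 + destination terminal 658.04 + brokerage 105.24 + delivery 693.25 + duty 10378.89 = 16438.08
Landed cost = invoice 103288.96 + 16438.08 = 119727.04

Total landed cost: CAD 119727.04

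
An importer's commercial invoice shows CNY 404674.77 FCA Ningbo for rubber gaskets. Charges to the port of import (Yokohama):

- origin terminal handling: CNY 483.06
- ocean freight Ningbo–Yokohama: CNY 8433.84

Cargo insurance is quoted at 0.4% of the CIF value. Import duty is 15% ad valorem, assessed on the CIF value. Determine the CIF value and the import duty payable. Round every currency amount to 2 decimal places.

Let C be the CIF value. C = FCA price + pre-shipment costs + freight + 0.4% × C
C − 0.4% × C = 404674.77 + 483.06 + 8433.84
0.996 × C = 413591.67
C = 413591.67 / 0.996 = 415252.68
Insurance premium = 0.4% × 415252.68 = 1661.01
Import duty = 415252.68 × 15% = 62287.90

CIF value: CNY 415252.68; import duty: CNY 62287.90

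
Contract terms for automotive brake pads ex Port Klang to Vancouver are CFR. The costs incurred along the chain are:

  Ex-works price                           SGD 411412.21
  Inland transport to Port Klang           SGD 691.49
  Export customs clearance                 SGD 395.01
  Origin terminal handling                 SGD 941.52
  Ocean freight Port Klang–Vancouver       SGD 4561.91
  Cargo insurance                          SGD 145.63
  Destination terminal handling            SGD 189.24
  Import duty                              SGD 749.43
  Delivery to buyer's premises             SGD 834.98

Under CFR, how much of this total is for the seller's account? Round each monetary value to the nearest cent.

CFR: the seller pays costs through ocean freight to the destination port, but not insurance.
Seller's account: goods 411412.21 + inland to port 691.49 + export clearance 395.01 + origin terminal 941.52 + freight 4561.91 = 418002.14
Buyer's account: insurance 145.63 + destination terminal 189.24 + duty 749.43 + delivery 834.98 = 1919.28

Seller's account: SGD 418002.14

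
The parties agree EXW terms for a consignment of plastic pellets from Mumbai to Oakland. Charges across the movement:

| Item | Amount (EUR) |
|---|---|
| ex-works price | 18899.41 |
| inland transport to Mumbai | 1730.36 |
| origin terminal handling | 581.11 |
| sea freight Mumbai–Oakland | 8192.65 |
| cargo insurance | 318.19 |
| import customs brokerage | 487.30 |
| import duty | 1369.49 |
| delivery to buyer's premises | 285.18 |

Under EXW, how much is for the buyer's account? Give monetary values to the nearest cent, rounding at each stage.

EXW: the seller makes goods available at their premises; the buyer bears all onward costs.
Seller's account: goods 18899.41 = 18899.41
Buyer's account: inland to port 1730.36 + origin terminal 581.11 + freight 8192.65 + insurance 318.19 + brokerage 487.30 + duty 1369.49 + delivery 285.18 = 12964.28

Buyer's account: EUR 12964.28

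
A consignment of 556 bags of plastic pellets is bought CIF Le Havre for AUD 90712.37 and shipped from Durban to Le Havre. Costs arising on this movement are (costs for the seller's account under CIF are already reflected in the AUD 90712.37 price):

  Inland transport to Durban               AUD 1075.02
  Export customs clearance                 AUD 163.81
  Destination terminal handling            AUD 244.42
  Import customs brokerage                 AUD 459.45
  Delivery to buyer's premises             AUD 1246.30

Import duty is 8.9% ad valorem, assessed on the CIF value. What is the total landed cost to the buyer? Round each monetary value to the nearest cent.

CIF: the seller pays costs through ocean freight and marine insurance to the destination port.
Already in the invoice (seller's account under CIF): inland to port, export clearance — exclude.
The CIF price already equals the CIF value: 90712.37
Import duty = 90712.37 × 8.9% = 8073.40
Buyer bears: destination terminal 244.42 + brokerage 459.45 + delivery 1246.30 + duty 8073.40 = 10023.57
Landed cost = invoice 90712.37 + 10023.57 = 100735.94

Total landed cost: AUD 100735.94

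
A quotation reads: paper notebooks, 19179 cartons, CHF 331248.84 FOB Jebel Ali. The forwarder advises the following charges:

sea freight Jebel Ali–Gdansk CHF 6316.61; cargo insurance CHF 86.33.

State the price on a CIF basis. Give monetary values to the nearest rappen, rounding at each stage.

From FOB to CIF, the seller additionally bears: freight, insurance.
CIF price = 331248.84 + 6316.61 + 86.33 = 337651.78

CIF price: CHF 337651.78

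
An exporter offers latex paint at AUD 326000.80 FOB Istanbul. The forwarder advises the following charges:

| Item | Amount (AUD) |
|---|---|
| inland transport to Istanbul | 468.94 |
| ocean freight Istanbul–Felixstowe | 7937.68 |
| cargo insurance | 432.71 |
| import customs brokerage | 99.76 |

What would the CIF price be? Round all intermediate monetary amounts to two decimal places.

CIF price: AUD 334371.19

Not relevant to the conversion: inland to port — on the seller under both FOB and CIF; already in the FOB price and stays in the CIF price. brokerage — on the buyer under both terms; not part of either seller's price.
From FOB to CIF, the seller additionally bears: freight, insurance.
CIF price = 326000.80 + 7937.68 + 432.71 = 334371.19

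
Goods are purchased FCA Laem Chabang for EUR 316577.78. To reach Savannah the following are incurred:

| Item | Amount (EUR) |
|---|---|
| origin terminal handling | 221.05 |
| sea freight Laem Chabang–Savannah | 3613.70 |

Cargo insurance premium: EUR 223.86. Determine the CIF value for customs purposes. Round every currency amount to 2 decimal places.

CIF = FCA price + pre-shipment costs + freight + insurance
CIF = 316577.78 + 221.05 + 3613.70 + 223.86 = 320636.39

CIF value: EUR 320636.39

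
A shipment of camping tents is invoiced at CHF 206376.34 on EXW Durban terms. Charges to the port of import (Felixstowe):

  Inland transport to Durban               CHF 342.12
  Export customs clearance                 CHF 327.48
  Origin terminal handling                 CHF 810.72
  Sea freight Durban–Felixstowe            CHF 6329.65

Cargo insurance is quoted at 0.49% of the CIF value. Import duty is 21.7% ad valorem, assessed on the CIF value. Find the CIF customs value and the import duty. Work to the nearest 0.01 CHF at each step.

Let C be the CIF value. C = EXW price + pre-shipment costs + freight + 0.49% × C
C − 0.49% × C = 206376.34 + 342.12 + 327.48 + 810.72 + 6329.65
0.9951 × C = 214186.31
C = 214186.31 / 0.9951 = 215240.99
Insurance premium = 0.49% × 215240.99 = 1054.68
Import duty = 215240.99 × 21.7% = 46707.29

CIF value: CHF 215240.99; import duty: CHF 46707.29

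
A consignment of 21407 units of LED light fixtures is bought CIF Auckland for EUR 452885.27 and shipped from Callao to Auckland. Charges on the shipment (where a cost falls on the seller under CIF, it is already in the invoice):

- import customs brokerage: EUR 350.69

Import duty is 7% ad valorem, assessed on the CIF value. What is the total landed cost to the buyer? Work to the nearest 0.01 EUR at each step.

CIF: the seller pays costs through ocean freight and marine insurance to the destination port.
The CIF price already equals the CIF value: 452885.27
Import duty = 452885.27 × 7% = 31701.97
Buyer bears: brokerage 350.69 + duty 31701.97 = 32052.66
Landed cost = invoice 452885.27 + 32052.66 = 484937.93

Total landed cost: EUR 484937.93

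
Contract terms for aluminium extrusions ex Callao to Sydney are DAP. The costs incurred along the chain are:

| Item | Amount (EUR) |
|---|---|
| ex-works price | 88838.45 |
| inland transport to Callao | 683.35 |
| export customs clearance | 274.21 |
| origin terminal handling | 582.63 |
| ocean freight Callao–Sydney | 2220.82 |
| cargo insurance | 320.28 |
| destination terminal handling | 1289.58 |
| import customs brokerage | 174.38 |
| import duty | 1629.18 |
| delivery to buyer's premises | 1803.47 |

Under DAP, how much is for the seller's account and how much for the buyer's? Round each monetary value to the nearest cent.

DAP: the seller bears all costs to the named destination except import duty and clearance.
Seller's account: goods 88838.45 + inland to port 683.35 + export clearance 274.21 + origin terminal 582.63 + freight 2220.82 + insurance 320.28 + destination terminal 1289.58 + delivery 1803.47 = 96012.79
Buyer's account: brokerage 174.38 + duty 1629.18 = 1803.56

Seller: EUR 96012.79; buyer: EUR 1803.56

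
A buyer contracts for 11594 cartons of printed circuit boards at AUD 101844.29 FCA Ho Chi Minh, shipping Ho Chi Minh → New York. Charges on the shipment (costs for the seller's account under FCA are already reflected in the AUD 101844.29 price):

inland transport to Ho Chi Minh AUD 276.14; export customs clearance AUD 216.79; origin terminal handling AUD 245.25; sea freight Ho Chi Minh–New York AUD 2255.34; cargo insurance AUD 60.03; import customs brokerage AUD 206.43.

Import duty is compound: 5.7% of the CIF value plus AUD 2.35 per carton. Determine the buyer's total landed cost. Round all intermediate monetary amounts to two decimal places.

Total landed cost: AUD 137808.32

FCA: the seller delivers export-cleared goods to the carrier; the buyer bears costs from that point.
Already in the invoice (seller's account under FCA): inland to port, export clearance — exclude.
CIF value = FCA price + origin terminal + freight + insurance = 101844.29 + 245.25 + 2255.34 + 60.03 = 104404.91
Ad valorem component: 104404.91 × 5.7% = 5951.08
Specific component: 11594 × 2.35 = 27245.90
Import duty = 5951.08 + 27245.90 = 33196.98
Buyer bears: origin terminal 245.25 + freight 2255.34 + insurance 60.03 + brokerage 206.43 + duty 33196.98 = 35964.03
Landed cost = invoice 101844.29 + 35964.03 = 137808.32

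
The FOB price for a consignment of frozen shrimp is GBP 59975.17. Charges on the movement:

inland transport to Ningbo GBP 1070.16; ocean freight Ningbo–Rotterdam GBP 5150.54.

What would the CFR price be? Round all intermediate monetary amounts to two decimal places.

CFR price: GBP 65125.71

Not relevant to the conversion: inland to port — on the seller under both FOB and CFR; already in the FOB price and stays in the CFR price.
From FOB to CFR, the seller additionally bears: freight.
CFR price = 59975.17 + 5150.54 = 65125.71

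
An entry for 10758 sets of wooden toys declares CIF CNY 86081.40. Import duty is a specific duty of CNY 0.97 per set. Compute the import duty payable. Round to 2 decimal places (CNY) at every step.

Import duty = 10758 × 0.97 = 10435.26

Import duty: CNY 10435.26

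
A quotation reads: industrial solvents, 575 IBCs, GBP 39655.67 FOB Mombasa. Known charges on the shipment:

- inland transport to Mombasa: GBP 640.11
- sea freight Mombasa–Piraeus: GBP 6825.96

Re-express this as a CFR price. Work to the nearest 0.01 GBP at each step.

CFR price: GBP 46481.63

Not relevant to the conversion: inland to port — on the seller under both FOB and CFR; already in the FOB price and stays in the CFR price.
From FOB to CFR, the seller additionally bears: freight.
CFR price = 39655.67 + 6825.96 = 46481.63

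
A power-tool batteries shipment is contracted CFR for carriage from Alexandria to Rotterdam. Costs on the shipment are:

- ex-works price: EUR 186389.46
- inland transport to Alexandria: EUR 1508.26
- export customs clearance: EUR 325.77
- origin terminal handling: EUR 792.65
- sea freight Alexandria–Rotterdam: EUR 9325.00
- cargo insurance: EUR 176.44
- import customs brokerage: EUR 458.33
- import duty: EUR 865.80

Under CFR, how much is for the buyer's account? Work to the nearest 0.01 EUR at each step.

CFR: the seller pays costs through ocean freight to the destination port, but not insurance.
Seller's account: goods 186389.46 + inland to port 1508.26 + export clearance 325.77 + origin terminal 792.65 + freight 9325.00 = 198341.14
Buyer's account: insurance 176.44 + brokerage 458.33 + duty 865.80 = 1500.57

Buyer's account: EUR 1500.57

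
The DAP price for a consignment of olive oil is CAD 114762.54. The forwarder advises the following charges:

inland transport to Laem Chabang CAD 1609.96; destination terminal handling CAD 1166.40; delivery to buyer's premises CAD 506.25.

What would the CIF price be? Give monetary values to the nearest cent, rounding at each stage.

CIF price: CAD 113089.89

Not relevant to the conversion: inland to port — on the seller under both DAP and CIF; already in the DAP price and stays in the CIF price.
From DAP to CIF, the seller no longer bears: destination terminal, delivery.
CIF price = 114762.54 − 1166.40 − 506.25 = 113089.89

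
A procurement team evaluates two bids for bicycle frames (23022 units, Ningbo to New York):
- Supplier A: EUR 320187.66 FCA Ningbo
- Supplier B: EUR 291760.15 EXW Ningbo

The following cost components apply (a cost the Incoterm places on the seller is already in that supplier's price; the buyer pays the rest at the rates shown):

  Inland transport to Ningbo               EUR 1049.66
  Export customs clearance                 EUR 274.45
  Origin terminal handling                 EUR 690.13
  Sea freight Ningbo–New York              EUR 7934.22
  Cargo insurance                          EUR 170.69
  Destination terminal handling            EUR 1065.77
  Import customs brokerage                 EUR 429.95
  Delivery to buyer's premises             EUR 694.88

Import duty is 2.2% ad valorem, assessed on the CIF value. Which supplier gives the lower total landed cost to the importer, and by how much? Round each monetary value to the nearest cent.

Supplier B is cheaper by EUR 27699.68

Supplier A (FCA):
CIF value = FCA price + origin terminal + freight + insurance = 320187.66 + 690.13 + 7934.22 + 170.69 = 328982.70
Import duty = 328982.70 × 2.2% = 7237.62
Buyer bears (A): 690.13 + 7934.22 + 170.69 + 1065.77 + 429.95 + 694.88 = 10985.64
Landed cost (A) = invoice 320187.66 + 10985.64 + duty 7237.62 = 338410.92
Supplier B (EXW):
CIF value = EXW price + inland to port + export clearance + origin terminal + freight + insurance = 291760.15 + 1049.66 + 274.45 + 690.13 + 7934.22 + 170.69 = 301879.30
Import duty = 301879.30 × 2.2% = 6641.34
Buyer bears (B): 1049.66 + 274.45 + 690.13 + 7934.22 + 170.69 + 1065.77 + 429.95 + 694.88 = 12309.75
Landed cost (B) = invoice 291760.15 + 12309.75 + duty 6641.34 = 310711.24
Difference = |338410.92 − 310711.24| = 27699.68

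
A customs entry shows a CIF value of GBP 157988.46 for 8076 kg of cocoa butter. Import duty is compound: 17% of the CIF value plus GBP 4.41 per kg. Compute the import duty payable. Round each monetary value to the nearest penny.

Ad valorem component: 157988.46 × 17% = 26858.04
Specific component: 8076 × 4.41 = 35615.16
Import duty = 26858.04 + 35615.16 = 62473.20

Import duty: GBP 62473.20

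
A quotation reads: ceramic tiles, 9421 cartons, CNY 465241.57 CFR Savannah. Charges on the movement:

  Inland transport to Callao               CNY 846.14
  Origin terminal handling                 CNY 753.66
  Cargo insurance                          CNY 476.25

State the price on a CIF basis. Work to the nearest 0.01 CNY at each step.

CIF price: CNY 465717.82

Not relevant to the conversion: origin terminal, inland to port — on the seller under both CFR and CIF; already in the CFR price and stays in the CIF price.
From CFR to CIF, the seller additionally bears: insurance.
CIF price = 465241.57 + 476.25 = 465717.82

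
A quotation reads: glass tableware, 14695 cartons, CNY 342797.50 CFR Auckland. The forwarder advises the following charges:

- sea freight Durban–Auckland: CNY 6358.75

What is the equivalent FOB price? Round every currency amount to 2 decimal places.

From CFR to FOB, the seller no longer bears: freight.
FOB price = 342797.50 − 6358.75 = 336438.75

FOB price: CNY 336438.75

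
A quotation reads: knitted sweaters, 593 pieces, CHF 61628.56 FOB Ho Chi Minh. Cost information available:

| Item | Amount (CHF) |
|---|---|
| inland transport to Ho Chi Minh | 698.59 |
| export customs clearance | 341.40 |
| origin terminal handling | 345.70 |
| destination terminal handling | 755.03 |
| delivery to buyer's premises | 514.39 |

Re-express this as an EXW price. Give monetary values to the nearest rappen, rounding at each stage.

EXW price: CHF 60242.87

Not relevant to the conversion: delivery, destination terminal — on the buyer under both terms; not part of either seller's price.
From FOB to EXW, the seller no longer bears: inland to port, export clearance, origin terminal.
EXW price = 61628.56 − 698.59 − 341.40 − 345.70 = 60242.87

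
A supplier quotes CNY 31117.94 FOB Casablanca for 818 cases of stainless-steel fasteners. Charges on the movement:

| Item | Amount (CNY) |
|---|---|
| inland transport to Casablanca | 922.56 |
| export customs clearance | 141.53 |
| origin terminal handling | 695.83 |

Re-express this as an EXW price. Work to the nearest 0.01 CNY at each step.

EXW price: CNY 29358.02

From FOB to EXW, the seller no longer bears: inland to port, export clearance, origin terminal.
EXW price = 31117.94 − 922.56 − 141.53 − 695.83 = 29358.02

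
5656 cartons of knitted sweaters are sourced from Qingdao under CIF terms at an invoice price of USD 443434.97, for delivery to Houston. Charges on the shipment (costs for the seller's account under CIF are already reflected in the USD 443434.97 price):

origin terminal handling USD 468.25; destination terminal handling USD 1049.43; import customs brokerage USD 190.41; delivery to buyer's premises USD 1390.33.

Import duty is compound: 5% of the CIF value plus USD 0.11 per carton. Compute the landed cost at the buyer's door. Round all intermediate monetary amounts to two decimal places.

Total landed cost: USD 468859.05

CIF: the seller pays costs through ocean freight and marine insurance to the destination port.
Already in the invoice (seller's account under CIF): origin terminal — exclude.
The CIF price already equals the CIF value: 443434.97
Ad valorem component: 443434.97 × 5% = 22171.75
Specific component: 5656 × 0.11 = 622.16
Import duty = 22171.75 + 622.16 = 22793.91
Buyer bears: destination terminal 1049.43 + brokerage 190.41 + delivery 1390.33 + duty 22793.91 = 25424.08
Landed cost = invoice 443434.97 + 25424.08 = 468859.05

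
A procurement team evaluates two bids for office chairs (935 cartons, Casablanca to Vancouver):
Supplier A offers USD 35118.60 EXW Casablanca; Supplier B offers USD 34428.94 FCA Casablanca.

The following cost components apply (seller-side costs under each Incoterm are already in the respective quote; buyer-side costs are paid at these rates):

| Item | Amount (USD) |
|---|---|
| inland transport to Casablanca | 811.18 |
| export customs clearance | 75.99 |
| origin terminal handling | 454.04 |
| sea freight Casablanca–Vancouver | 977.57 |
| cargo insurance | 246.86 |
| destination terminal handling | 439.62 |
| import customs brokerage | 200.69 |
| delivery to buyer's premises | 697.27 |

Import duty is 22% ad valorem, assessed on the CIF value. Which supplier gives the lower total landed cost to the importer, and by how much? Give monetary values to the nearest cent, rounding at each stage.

Supplier A (EXW):
CIF value = EXW price + inland to port + export clearance + origin terminal + freight + insurance = 35118.60 + 811.18 + 75.99 + 454.04 + 977.57 + 246.86 = 37684.24
Import duty = 37684.24 × 22% = 8290.53
Buyer bears (A): 811.18 + 75.99 + 454.04 + 977.57 + 246.86 + 439.62 + 200.69 + 697.27 = 3903.22
Landed cost (A) = invoice 35118.60 + 3903.22 + duty 8290.53 = 47312.35
Supplier B (FCA):
CIF value = FCA price + origin terminal + freight + insurance = 34428.94 + 454.04 + 977.57 + 246.86 = 36107.41
Import duty = 36107.41 × 22% = 7943.63
Buyer bears (B): 454.04 + 977.57 + 246.86 + 439.62 + 200.69 + 697.27 = 3016.05
Landed cost (B) = invoice 34428.94 + 3016.05 + duty 7943.63 = 45388.62
Difference = |47312.35 − 45388.62| = 1923.73

Supplier B is cheaper by USD 1923.73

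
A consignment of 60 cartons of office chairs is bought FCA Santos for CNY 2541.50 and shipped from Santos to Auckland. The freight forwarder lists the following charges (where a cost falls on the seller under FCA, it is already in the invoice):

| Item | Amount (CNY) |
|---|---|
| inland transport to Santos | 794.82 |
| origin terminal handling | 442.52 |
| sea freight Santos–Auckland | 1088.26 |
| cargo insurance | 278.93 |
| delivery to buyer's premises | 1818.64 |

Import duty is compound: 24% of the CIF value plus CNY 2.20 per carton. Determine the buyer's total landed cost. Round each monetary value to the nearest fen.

Total landed cost: CNY 7346.14

FCA: the seller delivers export-cleared goods to the carrier; the buyer bears costs from that point.
Already in the invoice (seller's account under FCA): inland to port — exclude.
CIF value = FCA price + origin terminal + freight + insurance = 2541.50 + 442.52 + 1088.26 + 278.93 = 4351.21
Ad valorem component: 4351.21 × 24% = 1044.29
Specific component: 60 × 2.20 = 132.00
Import duty = 1044.29 + 132.00 = 1176.29
Buyer bears: origin terminal 442.52 + freight 1088.26 + insurance 278.93 + delivery 1818.64 + duty 1176.29 = 4804.64
Landed cost = invoice 2541.50 + 4804.64 = 7346.14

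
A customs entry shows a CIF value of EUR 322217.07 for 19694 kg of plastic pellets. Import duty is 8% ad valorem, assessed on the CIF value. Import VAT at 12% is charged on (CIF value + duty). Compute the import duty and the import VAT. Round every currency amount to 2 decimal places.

Import duty: EUR 25777.37; import VAT: EUR 41759.33

Import duty = 322217.07 × 8% = 25777.37
VAT base = CIF + duty = 322217.07 + 25777.37 = 347994.44
Import VAT = 347994.44 × 12% = 41759.33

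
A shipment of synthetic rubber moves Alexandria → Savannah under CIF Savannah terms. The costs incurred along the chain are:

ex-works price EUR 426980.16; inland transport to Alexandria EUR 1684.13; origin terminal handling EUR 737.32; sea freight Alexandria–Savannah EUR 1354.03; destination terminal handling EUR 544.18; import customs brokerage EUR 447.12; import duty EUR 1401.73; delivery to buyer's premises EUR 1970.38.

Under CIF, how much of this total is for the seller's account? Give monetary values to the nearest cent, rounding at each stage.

CIF: the seller pays costs through ocean freight and marine insurance to the destination port.
Seller's account: goods 426980.16 + inland to port 1684.13 + origin terminal 737.32 + freight 1354.03 = 430755.64
Buyer's account: destination terminal 544.18 + brokerage 447.12 + duty 1401.73 + delivery 1970.38 = 4363.41

Seller's account: EUR 430755.64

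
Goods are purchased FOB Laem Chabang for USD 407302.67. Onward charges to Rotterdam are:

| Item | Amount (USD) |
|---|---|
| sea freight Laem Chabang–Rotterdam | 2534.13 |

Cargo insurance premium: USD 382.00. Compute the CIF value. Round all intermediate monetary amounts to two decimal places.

CIF = FOB price + freight + insurance
CIF = 407302.67 + 2534.13 + 382.00 = 410218.80

CIF value: USD 410218.80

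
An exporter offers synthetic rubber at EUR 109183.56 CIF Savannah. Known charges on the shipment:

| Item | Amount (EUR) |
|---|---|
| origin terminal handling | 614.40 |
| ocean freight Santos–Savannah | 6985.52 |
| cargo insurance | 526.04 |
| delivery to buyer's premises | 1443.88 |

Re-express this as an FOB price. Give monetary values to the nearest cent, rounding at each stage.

Not relevant to the conversion: origin terminal — on the seller under both CIF and FOB; already in the CIF price and stays in the FOB price. delivery — on the buyer under both terms; not part of either seller's price.
From CIF to FOB, the seller no longer bears: freight, insurance.
FOB price = 109183.56 − 6985.52 − 526.04 = 101672.00

FOB price: EUR 101672.00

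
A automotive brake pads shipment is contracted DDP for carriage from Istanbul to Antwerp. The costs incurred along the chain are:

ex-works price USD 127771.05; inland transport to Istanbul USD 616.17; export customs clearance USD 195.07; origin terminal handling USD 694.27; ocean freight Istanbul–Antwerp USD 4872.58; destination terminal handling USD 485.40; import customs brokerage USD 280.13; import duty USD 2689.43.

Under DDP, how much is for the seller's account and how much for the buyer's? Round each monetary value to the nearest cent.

DDP: the seller bears all costs including import duty.
Seller's account: goods 127771.05 + inland to port 616.17 + export clearance 195.07 + origin terminal 694.27 + freight 4872.58 + destination terminal 485.40 + brokerage 280.13 + duty 2689.43 = 137604.10
Buyer's account: 0.00

Seller: USD 137604.10; buyer: USD 0.00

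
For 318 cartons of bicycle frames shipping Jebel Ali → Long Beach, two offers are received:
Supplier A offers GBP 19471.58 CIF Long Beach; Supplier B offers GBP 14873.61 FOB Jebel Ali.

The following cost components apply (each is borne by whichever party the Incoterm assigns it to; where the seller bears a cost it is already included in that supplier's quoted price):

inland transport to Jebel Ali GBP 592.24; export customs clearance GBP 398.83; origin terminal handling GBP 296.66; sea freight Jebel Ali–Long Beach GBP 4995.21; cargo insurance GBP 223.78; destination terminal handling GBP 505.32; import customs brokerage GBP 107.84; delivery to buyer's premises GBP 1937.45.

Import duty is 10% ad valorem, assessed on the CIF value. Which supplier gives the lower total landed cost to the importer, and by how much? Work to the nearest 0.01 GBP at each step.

Supplier A is cheaper by GBP 683.12

Supplier A (CIF):
The CIF price already equals the CIF value: 19471.58
Import duty = 19471.58 × 10% = 1947.16
Buyer bears (A): 505.32 + 107.84 + 1937.45 = 2550.61
Landed cost (A) = invoice 19471.58 + 2550.61 + duty 1947.16 = 23969.35
Supplier B (FOB):
CIF value = FOB price + freight + insurance = 14873.61 + 4995.21 + 223.78 = 20092.60
Import duty = 20092.60 × 10% = 2009.26
Buyer bears (B): 4995.21 + 223.78 + 505.32 + 107.84 + 1937.45 = 7769.60
Landed cost (B) = invoice 14873.61 + 7769.60 + duty 2009.26 = 24652.47
Difference = |23969.35 − 24652.47| = 683.12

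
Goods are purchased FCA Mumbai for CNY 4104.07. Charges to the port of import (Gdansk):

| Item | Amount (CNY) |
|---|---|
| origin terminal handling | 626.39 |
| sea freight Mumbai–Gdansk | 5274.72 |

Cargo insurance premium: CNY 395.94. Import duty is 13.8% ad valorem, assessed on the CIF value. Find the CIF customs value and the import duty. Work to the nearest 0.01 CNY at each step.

CIF value: CNY 10401.12; import duty: CNY 1435.35

CIF = FCA price + pre-shipment costs + freight + insurance
CIF = 4104.07 + 626.39 + 5274.72 + 395.94 = 10401.12
Import duty = 10401.12 × 13.8% = 1435.35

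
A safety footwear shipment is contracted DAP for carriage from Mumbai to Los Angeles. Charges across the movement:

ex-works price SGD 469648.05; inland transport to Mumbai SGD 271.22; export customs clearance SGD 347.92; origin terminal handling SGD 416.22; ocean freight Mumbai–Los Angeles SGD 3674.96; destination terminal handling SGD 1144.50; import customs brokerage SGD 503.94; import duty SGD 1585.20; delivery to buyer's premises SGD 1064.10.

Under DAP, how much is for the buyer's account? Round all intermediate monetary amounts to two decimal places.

DAP: the seller bears all costs to the named destination except import duty and clearance.
Seller's account: goods 469648.05 + inland to port 271.22 + export clearance 347.92 + origin terminal 416.22 + freight 3674.96 + destination terminal 1144.50 + delivery 1064.10 = 476566.97
Buyer's account: brokerage 503.94 + duty 1585.20 = 2089.14

Buyer's account: SGD 2089.14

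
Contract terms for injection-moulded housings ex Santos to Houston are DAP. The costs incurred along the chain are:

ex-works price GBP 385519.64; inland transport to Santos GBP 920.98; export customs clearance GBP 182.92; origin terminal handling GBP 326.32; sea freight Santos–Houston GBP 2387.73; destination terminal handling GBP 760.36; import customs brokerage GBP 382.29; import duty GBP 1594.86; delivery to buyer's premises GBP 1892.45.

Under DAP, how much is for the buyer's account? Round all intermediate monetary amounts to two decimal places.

Buyer's account: GBP 1977.15

DAP: the seller bears all costs to the named destination except import duty and clearance.
Seller's account: goods 385519.64 + inland to port 920.98 + export clearance 182.92 + origin terminal 326.32 + freight 2387.73 + destination terminal 760.36 + delivery 1892.45 = 391990.40
Buyer's account: brokerage 382.29 + duty 1594.86 = 1977.15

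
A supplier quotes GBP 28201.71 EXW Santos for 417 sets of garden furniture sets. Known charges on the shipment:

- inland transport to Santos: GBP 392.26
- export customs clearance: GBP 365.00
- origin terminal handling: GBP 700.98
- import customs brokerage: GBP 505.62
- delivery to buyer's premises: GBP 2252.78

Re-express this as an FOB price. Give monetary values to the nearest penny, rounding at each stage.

Not relevant to the conversion: delivery, brokerage — on the buyer under both terms; not part of either seller's price.
From EXW to FOB, the seller additionally bears: inland to port, export clearance, origin terminal.
FOB price = 28201.71 + 392.26 + 365.00 + 700.98 = 29659.95

FOB price: GBP 29659.95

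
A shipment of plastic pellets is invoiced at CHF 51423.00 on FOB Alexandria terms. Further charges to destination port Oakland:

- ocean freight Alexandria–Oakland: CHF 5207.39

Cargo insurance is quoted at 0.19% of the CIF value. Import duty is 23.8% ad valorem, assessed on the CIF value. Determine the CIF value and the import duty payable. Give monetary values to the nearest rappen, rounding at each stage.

CIF value: CHF 56738.19; import duty: CHF 13503.69

Let C be the CIF value. C = FOB price + freight + 0.19% × C
C − 0.19% × C = 51423.00 + 5207.39
0.9981 × C = 56630.39
C = 56630.39 / 0.9981 = 56738.19
Insurance premium = 0.19% × 56738.19 = 107.80
Import duty = 56738.19 × 23.8% = 13503.69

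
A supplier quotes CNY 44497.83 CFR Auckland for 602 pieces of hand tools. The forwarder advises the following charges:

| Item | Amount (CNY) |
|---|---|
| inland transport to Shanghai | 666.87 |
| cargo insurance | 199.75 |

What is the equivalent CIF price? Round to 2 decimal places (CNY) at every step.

CIF price: CNY 44697.58

Not relevant to the conversion: inland to port — on the seller under both CFR and CIF; already in the CFR price and stays in the CIF price.
From CFR to CIF, the seller additionally bears: insurance.
CIF price = 44497.83 + 199.75 = 44697.58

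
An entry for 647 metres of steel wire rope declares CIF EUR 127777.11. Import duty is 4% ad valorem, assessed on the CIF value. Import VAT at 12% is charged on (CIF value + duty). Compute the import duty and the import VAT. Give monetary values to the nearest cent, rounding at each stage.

Import duty = 127777.11 × 4% = 5111.08
VAT base = CIF + duty = 127777.11 + 5111.08 = 132888.19
Import VAT = 132888.19 × 12% = 15946.58

Import duty: EUR 5111.08; import VAT: EUR 15946.58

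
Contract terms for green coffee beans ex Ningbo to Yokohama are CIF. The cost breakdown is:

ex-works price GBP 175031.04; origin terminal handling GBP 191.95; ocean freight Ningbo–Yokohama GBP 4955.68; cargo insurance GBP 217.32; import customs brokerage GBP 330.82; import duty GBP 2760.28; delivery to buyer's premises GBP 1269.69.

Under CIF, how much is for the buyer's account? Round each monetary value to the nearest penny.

CIF: the seller pays costs through ocean freight and marine insurance to the destination port.
Seller's account: goods 175031.04 + origin terminal 191.95 + freight 4955.68 + insurance 217.32 = 180395.99
Buyer's account: brokerage 330.82 + duty 2760.28 + delivery 1269.69 = 4360.79

Buyer's account: GBP 4360.79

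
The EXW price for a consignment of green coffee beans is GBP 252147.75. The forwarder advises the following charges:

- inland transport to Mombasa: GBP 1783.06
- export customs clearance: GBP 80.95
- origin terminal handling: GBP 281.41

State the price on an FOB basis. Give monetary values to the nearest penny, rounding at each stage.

FOB price: GBP 254293.17

From EXW to FOB, the seller additionally bears: inland to port, export clearance, origin terminal.
FOB price = 252147.75 + 1783.06 + 80.95 + 281.41 = 254293.17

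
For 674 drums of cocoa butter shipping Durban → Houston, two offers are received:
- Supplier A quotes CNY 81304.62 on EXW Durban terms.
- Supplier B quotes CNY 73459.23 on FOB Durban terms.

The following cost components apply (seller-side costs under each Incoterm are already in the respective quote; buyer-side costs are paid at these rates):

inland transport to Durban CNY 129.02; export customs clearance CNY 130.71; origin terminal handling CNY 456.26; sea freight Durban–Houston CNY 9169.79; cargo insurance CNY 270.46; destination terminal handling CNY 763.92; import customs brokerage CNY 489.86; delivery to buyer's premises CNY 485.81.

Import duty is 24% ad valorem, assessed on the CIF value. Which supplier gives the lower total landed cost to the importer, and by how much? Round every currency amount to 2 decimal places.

Supplier A (EXW):
CIF value = EXW price + inland to port + export clearance + origin terminal + freight + insurance = 81304.62 + 129.02 + 130.71 + 456.26 + 9169.79 + 270.46 = 91460.86
Import duty = 91460.86 × 24% = 21950.61
Buyer bears (A): 129.02 + 130.71 + 456.26 + 9169.79 + 270.46 + 763.92 + 489.86 + 485.81 = 11895.83
Landed cost (A) = invoice 81304.62 + 11895.83 + duty 21950.61 = 115151.06
Supplier B (FOB):
CIF value = FOB price + freight + insurance = 73459.23 + 9169.79 + 270.46 = 82899.48
Import duty = 82899.48 × 24% = 19895.88
Buyer bears (B): 9169.79 + 270.46 + 763.92 + 489.86 + 485.81 = 11179.84
Landed cost (B) = invoice 73459.23 + 11179.84 + duty 19895.88 = 104534.95
Difference = |115151.06 − 104534.95| = 10616.11

Supplier B is cheaper by CNY 10616.11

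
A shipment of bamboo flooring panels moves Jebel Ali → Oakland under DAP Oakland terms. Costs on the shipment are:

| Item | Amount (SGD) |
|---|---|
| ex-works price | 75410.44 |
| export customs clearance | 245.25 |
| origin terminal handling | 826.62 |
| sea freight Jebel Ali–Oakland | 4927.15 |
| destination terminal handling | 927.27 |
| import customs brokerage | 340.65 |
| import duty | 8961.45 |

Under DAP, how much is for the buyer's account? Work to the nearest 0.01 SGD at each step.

Buyer's account: SGD 9302.10

DAP: the seller bears all costs to the named destination except import duty and clearance.
Seller's account: goods 75410.44 + export clearance 245.25 + origin terminal 826.62 + freight 4927.15 + destination terminal 927.27 = 82336.73
Buyer's account: brokerage 340.65 + duty 8961.45 = 9302.10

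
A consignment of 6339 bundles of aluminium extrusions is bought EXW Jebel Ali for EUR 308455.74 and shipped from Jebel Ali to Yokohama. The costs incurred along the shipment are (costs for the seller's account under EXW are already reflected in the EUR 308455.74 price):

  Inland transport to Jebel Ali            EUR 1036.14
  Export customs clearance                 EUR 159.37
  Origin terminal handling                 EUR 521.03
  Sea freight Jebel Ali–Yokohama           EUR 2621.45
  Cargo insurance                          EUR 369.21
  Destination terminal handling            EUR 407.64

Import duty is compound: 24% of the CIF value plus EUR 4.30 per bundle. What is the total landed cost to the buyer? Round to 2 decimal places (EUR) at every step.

EXW: the seller makes goods available at their premises; the buyer bears all onward costs.
CIF value = EXW price + inland to port + export clearance + origin terminal + freight + insurance = 308455.74 + 1036.14 + 159.37 + 521.03 + 2621.45 + 369.21 = 313162.94
Ad valorem component: 313162.94 × 24% = 75159.11
Specific component: 6339 × 4.30 = 27257.70
Import duty = 75159.11 + 27257.70 = 102416.81
Buyer bears: inland to port 1036.14 + export clearance 159.37 + origin terminal 521.03 + freight 2621.45 + insurance 369.21 + destination terminal 407.64 + duty 102416.81 = 107531.65
Landed cost = invoice 308455.74 + 107531.65 = 415987.39

Total landed cost: EUR 415987.39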